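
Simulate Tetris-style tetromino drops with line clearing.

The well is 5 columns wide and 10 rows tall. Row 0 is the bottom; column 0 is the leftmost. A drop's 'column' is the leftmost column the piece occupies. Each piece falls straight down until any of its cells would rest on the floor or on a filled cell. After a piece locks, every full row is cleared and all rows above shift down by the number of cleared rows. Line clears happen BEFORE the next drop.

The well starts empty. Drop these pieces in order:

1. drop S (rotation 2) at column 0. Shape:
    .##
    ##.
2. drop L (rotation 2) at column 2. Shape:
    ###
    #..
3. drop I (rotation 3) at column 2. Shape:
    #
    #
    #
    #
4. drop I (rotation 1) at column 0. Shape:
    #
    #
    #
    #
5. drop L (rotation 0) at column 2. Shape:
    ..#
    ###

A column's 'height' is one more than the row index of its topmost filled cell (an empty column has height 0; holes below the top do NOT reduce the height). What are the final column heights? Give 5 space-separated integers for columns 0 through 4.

Answer: 5 2 9 9 10

Derivation:
Drop 1: S rot2 at col 0 lands with bottom-row=0; cleared 0 line(s) (total 0); column heights now [1 2 2 0 0], max=2
Drop 2: L rot2 at col 2 lands with bottom-row=2; cleared 0 line(s) (total 0); column heights now [1 2 4 4 4], max=4
Drop 3: I rot3 at col 2 lands with bottom-row=4; cleared 0 line(s) (total 0); column heights now [1 2 8 4 4], max=8
Drop 4: I rot1 at col 0 lands with bottom-row=1; cleared 0 line(s) (total 0); column heights now [5 2 8 4 4], max=8
Drop 5: L rot0 at col 2 lands with bottom-row=8; cleared 0 line(s) (total 0); column heights now [5 2 9 9 10], max=10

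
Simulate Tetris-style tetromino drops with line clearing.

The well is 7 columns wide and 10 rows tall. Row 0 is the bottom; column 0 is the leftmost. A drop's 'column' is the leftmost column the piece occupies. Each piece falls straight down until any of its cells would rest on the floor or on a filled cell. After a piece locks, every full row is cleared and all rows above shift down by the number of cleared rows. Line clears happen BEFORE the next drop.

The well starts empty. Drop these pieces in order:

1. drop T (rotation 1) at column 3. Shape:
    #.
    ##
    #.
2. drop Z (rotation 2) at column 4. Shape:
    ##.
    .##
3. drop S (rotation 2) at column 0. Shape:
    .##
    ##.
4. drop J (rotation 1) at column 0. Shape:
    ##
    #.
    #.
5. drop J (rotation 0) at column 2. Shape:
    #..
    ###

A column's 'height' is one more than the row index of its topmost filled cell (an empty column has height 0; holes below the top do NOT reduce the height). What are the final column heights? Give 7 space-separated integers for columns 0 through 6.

Drop 1: T rot1 at col 3 lands with bottom-row=0; cleared 0 line(s) (total 0); column heights now [0 0 0 3 2 0 0], max=3
Drop 2: Z rot2 at col 4 lands with bottom-row=1; cleared 0 line(s) (total 0); column heights now [0 0 0 3 3 3 2], max=3
Drop 3: S rot2 at col 0 lands with bottom-row=0; cleared 0 line(s) (total 0); column heights now [1 2 2 3 3 3 2], max=3
Drop 4: J rot1 at col 0 lands with bottom-row=1; cleared 1 line(s) (total 1); column heights now [3 3 0 2 2 2 0], max=3
Drop 5: J rot0 at col 2 lands with bottom-row=2; cleared 0 line(s) (total 1); column heights now [3 3 4 3 3 2 0], max=4

Answer: 3 3 4 3 3 2 0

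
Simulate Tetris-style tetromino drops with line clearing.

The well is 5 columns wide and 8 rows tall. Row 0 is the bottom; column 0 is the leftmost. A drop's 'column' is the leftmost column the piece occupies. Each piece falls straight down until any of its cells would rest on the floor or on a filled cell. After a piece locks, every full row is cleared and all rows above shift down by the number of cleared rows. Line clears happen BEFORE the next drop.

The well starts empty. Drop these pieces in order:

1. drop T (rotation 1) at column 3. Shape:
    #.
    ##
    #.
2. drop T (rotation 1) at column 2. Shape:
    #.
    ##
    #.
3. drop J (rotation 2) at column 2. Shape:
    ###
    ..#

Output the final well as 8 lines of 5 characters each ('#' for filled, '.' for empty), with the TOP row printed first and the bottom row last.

Answer: .....
.....
..###
..#.#
..##.
..##.
...##
...#.

Derivation:
Drop 1: T rot1 at col 3 lands with bottom-row=0; cleared 0 line(s) (total 0); column heights now [0 0 0 3 2], max=3
Drop 2: T rot1 at col 2 lands with bottom-row=2; cleared 0 line(s) (total 0); column heights now [0 0 5 4 2], max=5
Drop 3: J rot2 at col 2 lands with bottom-row=4; cleared 0 line(s) (total 0); column heights now [0 0 6 6 6], max=6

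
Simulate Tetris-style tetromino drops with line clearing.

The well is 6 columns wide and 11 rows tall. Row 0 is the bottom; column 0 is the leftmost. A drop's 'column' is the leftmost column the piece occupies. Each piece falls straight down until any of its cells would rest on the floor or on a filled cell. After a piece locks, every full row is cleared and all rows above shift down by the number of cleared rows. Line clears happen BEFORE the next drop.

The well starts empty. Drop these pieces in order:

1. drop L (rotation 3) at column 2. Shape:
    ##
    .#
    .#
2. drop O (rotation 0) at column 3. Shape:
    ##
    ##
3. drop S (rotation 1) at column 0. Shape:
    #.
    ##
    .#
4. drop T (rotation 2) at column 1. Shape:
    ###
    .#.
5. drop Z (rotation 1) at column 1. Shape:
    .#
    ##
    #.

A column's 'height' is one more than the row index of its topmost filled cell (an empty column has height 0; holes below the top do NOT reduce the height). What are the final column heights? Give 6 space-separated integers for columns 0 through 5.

Drop 1: L rot3 at col 2 lands with bottom-row=0; cleared 0 line(s) (total 0); column heights now [0 0 3 3 0 0], max=3
Drop 2: O rot0 at col 3 lands with bottom-row=3; cleared 0 line(s) (total 0); column heights now [0 0 3 5 5 0], max=5
Drop 3: S rot1 at col 0 lands with bottom-row=0; cleared 0 line(s) (total 0); column heights now [3 2 3 5 5 0], max=5
Drop 4: T rot2 at col 1 lands with bottom-row=4; cleared 0 line(s) (total 0); column heights now [3 6 6 6 5 0], max=6
Drop 5: Z rot1 at col 1 lands with bottom-row=6; cleared 0 line(s) (total 0); column heights now [3 8 9 6 5 0], max=9

Answer: 3 8 9 6 5 0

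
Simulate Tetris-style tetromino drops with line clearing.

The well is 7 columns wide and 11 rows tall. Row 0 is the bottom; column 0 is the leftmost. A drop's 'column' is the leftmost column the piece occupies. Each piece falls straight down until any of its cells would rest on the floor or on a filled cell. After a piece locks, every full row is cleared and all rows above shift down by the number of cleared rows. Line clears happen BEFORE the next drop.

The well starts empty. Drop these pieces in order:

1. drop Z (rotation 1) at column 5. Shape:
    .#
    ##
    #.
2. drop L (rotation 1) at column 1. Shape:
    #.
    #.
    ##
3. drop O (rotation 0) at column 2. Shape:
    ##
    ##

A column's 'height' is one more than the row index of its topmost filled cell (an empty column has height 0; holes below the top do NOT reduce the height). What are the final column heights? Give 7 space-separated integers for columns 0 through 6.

Answer: 0 3 3 3 0 2 3

Derivation:
Drop 1: Z rot1 at col 5 lands with bottom-row=0; cleared 0 line(s) (total 0); column heights now [0 0 0 0 0 2 3], max=3
Drop 2: L rot1 at col 1 lands with bottom-row=0; cleared 0 line(s) (total 0); column heights now [0 3 1 0 0 2 3], max=3
Drop 3: O rot0 at col 2 lands with bottom-row=1; cleared 0 line(s) (total 0); column heights now [0 3 3 3 0 2 3], max=3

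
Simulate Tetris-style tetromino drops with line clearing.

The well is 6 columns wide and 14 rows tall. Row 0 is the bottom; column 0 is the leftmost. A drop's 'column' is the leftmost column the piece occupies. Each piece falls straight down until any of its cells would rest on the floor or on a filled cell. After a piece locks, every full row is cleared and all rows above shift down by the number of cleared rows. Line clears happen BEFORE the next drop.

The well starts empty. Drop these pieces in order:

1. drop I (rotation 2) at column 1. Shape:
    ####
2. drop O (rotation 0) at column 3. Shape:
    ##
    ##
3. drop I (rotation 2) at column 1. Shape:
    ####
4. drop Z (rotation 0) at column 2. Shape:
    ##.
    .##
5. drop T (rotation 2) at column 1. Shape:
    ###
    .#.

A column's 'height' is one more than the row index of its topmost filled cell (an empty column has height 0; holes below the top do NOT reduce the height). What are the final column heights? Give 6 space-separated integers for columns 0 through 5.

Answer: 0 8 8 8 5 0

Derivation:
Drop 1: I rot2 at col 1 lands with bottom-row=0; cleared 0 line(s) (total 0); column heights now [0 1 1 1 1 0], max=1
Drop 2: O rot0 at col 3 lands with bottom-row=1; cleared 0 line(s) (total 0); column heights now [0 1 1 3 3 0], max=3
Drop 3: I rot2 at col 1 lands with bottom-row=3; cleared 0 line(s) (total 0); column heights now [0 4 4 4 4 0], max=4
Drop 4: Z rot0 at col 2 lands with bottom-row=4; cleared 0 line(s) (total 0); column heights now [0 4 6 6 5 0], max=6
Drop 5: T rot2 at col 1 lands with bottom-row=6; cleared 0 line(s) (total 0); column heights now [0 8 8 8 5 0], max=8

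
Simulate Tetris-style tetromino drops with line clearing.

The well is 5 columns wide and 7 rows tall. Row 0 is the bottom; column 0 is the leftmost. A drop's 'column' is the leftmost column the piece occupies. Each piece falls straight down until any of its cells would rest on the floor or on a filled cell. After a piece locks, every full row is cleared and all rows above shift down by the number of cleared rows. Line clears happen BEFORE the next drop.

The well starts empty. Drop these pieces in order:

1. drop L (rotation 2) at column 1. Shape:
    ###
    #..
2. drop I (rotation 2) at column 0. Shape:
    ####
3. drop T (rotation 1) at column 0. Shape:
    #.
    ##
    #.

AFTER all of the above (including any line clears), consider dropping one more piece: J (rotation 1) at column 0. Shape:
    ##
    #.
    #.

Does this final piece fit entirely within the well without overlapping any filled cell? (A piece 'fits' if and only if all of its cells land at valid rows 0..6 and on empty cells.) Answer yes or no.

Drop 1: L rot2 at col 1 lands with bottom-row=0; cleared 0 line(s) (total 0); column heights now [0 2 2 2 0], max=2
Drop 2: I rot2 at col 0 lands with bottom-row=2; cleared 0 line(s) (total 0); column heights now [3 3 3 3 0], max=3
Drop 3: T rot1 at col 0 lands with bottom-row=3; cleared 0 line(s) (total 0); column heights now [6 5 3 3 0], max=6
Test piece J rot1 at col 0 (width 2): heights before test = [6 5 3 3 0]; fits = False

Answer: no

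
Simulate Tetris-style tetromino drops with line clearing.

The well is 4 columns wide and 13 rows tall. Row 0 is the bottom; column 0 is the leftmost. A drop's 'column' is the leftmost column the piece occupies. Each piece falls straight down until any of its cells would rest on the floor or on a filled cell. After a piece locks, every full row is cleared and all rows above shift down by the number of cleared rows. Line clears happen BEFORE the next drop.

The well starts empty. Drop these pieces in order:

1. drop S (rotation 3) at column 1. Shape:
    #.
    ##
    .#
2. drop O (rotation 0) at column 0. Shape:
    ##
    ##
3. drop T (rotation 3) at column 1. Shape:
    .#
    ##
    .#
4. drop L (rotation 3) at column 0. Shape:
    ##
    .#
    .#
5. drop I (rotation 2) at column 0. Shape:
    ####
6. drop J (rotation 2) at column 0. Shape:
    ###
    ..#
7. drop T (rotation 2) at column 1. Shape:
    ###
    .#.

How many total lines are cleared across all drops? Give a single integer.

Answer: 1

Derivation:
Drop 1: S rot3 at col 1 lands with bottom-row=0; cleared 0 line(s) (total 0); column heights now [0 3 2 0], max=3
Drop 2: O rot0 at col 0 lands with bottom-row=3; cleared 0 line(s) (total 0); column heights now [5 5 2 0], max=5
Drop 3: T rot3 at col 1 lands with bottom-row=4; cleared 0 line(s) (total 0); column heights now [5 6 7 0], max=7
Drop 4: L rot3 at col 0 lands with bottom-row=6; cleared 0 line(s) (total 0); column heights now [9 9 7 0], max=9
Drop 5: I rot2 at col 0 lands with bottom-row=9; cleared 1 line(s) (total 1); column heights now [9 9 7 0], max=9
Drop 6: J rot2 at col 0 lands with bottom-row=8; cleared 0 line(s) (total 1); column heights now [10 10 10 0], max=10
Drop 7: T rot2 at col 1 lands with bottom-row=10; cleared 0 line(s) (total 1); column heights now [10 12 12 12], max=12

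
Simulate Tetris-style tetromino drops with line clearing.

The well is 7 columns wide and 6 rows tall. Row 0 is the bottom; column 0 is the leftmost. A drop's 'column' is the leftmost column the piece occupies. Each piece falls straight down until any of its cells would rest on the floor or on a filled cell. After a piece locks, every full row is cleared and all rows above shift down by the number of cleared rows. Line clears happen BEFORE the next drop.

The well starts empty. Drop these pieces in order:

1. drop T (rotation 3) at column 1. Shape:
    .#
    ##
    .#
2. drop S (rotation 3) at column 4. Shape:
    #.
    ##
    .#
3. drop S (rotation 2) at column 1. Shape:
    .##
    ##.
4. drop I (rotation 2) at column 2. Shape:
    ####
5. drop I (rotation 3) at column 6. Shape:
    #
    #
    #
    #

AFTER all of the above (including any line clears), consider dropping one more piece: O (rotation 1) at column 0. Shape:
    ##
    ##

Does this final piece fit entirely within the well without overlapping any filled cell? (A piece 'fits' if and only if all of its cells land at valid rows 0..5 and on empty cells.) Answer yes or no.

Drop 1: T rot3 at col 1 lands with bottom-row=0; cleared 0 line(s) (total 0); column heights now [0 2 3 0 0 0 0], max=3
Drop 2: S rot3 at col 4 lands with bottom-row=0; cleared 0 line(s) (total 0); column heights now [0 2 3 0 3 2 0], max=3
Drop 3: S rot2 at col 1 lands with bottom-row=3; cleared 0 line(s) (total 0); column heights now [0 4 5 5 3 2 0], max=5
Drop 4: I rot2 at col 2 lands with bottom-row=5; cleared 0 line(s) (total 0); column heights now [0 4 6 6 6 6 0], max=6
Drop 5: I rot3 at col 6 lands with bottom-row=0; cleared 0 line(s) (total 0); column heights now [0 4 6 6 6 6 4], max=6
Test piece O rot1 at col 0 (width 2): heights before test = [0 4 6 6 6 6 4]; fits = True

Answer: yes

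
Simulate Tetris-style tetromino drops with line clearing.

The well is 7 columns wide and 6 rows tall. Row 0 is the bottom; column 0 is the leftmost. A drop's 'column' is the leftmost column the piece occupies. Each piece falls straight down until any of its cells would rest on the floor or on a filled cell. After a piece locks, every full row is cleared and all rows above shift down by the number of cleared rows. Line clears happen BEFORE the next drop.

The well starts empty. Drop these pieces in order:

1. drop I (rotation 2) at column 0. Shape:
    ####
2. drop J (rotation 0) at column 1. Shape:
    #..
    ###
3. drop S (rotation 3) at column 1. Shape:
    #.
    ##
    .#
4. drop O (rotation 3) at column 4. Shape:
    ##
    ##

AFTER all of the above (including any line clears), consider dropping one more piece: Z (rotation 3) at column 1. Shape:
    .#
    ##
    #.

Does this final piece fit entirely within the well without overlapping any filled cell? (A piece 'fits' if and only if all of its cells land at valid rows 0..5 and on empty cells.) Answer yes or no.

Answer: no

Derivation:
Drop 1: I rot2 at col 0 lands with bottom-row=0; cleared 0 line(s) (total 0); column heights now [1 1 1 1 0 0 0], max=1
Drop 2: J rot0 at col 1 lands with bottom-row=1; cleared 0 line(s) (total 0); column heights now [1 3 2 2 0 0 0], max=3
Drop 3: S rot3 at col 1 lands with bottom-row=2; cleared 0 line(s) (total 0); column heights now [1 5 4 2 0 0 0], max=5
Drop 4: O rot3 at col 4 lands with bottom-row=0; cleared 0 line(s) (total 0); column heights now [1 5 4 2 2 2 0], max=5
Test piece Z rot3 at col 1 (width 2): heights before test = [1 5 4 2 2 2 0]; fits = False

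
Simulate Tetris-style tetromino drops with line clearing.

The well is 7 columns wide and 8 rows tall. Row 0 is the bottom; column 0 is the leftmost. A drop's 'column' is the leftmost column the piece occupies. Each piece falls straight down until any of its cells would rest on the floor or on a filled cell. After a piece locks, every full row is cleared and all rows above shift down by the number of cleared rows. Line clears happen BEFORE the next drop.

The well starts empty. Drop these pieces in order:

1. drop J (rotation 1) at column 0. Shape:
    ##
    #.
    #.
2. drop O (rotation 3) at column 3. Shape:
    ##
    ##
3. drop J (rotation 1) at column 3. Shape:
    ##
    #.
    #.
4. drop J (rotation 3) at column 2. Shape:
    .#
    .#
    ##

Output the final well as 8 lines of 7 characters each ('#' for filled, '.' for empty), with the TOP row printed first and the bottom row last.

Answer: ...#...
...#...
..##...
...##..
...#...
##.#...
#..##..
#..##..

Derivation:
Drop 1: J rot1 at col 0 lands with bottom-row=0; cleared 0 line(s) (total 0); column heights now [3 3 0 0 0 0 0], max=3
Drop 2: O rot3 at col 3 lands with bottom-row=0; cleared 0 line(s) (total 0); column heights now [3 3 0 2 2 0 0], max=3
Drop 3: J rot1 at col 3 lands with bottom-row=2; cleared 0 line(s) (total 0); column heights now [3 3 0 5 5 0 0], max=5
Drop 4: J rot3 at col 2 lands with bottom-row=5; cleared 0 line(s) (total 0); column heights now [3 3 6 8 5 0 0], max=8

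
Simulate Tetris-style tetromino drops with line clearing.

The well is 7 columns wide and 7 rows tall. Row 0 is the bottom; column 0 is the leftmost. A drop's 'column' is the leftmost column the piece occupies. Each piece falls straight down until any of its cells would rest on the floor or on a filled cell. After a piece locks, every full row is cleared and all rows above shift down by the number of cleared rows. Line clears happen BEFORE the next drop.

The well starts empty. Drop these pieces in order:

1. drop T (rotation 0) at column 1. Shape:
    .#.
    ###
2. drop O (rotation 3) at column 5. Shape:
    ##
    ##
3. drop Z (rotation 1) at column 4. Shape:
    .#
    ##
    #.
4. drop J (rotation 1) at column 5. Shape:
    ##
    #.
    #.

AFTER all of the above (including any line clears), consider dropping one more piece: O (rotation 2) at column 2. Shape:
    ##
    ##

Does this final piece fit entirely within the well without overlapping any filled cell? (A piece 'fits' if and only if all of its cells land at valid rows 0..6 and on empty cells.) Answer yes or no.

Drop 1: T rot0 at col 1 lands with bottom-row=0; cleared 0 line(s) (total 0); column heights now [0 1 2 1 0 0 0], max=2
Drop 2: O rot3 at col 5 lands with bottom-row=0; cleared 0 line(s) (total 0); column heights now [0 1 2 1 0 2 2], max=2
Drop 3: Z rot1 at col 4 lands with bottom-row=1; cleared 0 line(s) (total 0); column heights now [0 1 2 1 3 4 2], max=4
Drop 4: J rot1 at col 5 lands with bottom-row=4; cleared 0 line(s) (total 0); column heights now [0 1 2 1 3 7 7], max=7
Test piece O rot2 at col 2 (width 2): heights before test = [0 1 2 1 3 7 7]; fits = True

Answer: yes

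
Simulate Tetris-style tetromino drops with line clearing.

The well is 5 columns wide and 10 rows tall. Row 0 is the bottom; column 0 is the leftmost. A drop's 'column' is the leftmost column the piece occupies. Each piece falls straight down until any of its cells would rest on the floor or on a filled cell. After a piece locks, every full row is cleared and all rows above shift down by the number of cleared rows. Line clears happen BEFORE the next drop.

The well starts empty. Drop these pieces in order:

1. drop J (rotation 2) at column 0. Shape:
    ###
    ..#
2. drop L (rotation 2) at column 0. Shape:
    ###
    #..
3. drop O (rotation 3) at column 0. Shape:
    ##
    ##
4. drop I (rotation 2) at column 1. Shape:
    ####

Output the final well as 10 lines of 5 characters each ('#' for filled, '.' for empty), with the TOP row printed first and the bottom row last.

Answer: .....
.....
.....
.####
##...
##...
###..
#....
###..
..#..

Derivation:
Drop 1: J rot2 at col 0 lands with bottom-row=0; cleared 0 line(s) (total 0); column heights now [2 2 2 0 0], max=2
Drop 2: L rot2 at col 0 lands with bottom-row=2; cleared 0 line(s) (total 0); column heights now [4 4 4 0 0], max=4
Drop 3: O rot3 at col 0 lands with bottom-row=4; cleared 0 line(s) (total 0); column heights now [6 6 4 0 0], max=6
Drop 4: I rot2 at col 1 lands with bottom-row=6; cleared 0 line(s) (total 0); column heights now [6 7 7 7 7], max=7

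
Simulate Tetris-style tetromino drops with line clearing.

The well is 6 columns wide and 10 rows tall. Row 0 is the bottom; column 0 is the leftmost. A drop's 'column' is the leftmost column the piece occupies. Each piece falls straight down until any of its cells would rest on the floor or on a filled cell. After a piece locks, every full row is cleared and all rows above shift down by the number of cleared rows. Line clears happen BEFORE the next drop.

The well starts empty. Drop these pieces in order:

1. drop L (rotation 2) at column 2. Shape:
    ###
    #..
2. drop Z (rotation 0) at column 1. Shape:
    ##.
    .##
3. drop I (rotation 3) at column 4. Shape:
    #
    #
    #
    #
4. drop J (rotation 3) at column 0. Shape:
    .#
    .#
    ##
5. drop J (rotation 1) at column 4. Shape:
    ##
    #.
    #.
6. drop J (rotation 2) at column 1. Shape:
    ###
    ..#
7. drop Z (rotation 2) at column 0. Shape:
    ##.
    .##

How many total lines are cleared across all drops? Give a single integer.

Drop 1: L rot2 at col 2 lands with bottom-row=0; cleared 0 line(s) (total 0); column heights now [0 0 2 2 2 0], max=2
Drop 2: Z rot0 at col 1 lands with bottom-row=2; cleared 0 line(s) (total 0); column heights now [0 4 4 3 2 0], max=4
Drop 3: I rot3 at col 4 lands with bottom-row=2; cleared 0 line(s) (total 0); column heights now [0 4 4 3 6 0], max=6
Drop 4: J rot3 at col 0 lands with bottom-row=4; cleared 0 line(s) (total 0); column heights now [5 7 4 3 6 0], max=7
Drop 5: J rot1 at col 4 lands with bottom-row=6; cleared 0 line(s) (total 0); column heights now [5 7 4 3 9 9], max=9
Drop 6: J rot2 at col 1 lands with bottom-row=6; cleared 0 line(s) (total 0); column heights now [5 8 8 8 9 9], max=9
Drop 7: Z rot2 at col 0 lands with bottom-row=8; cleared 0 line(s) (total 0); column heights now [10 10 9 8 9 9], max=10

Answer: 0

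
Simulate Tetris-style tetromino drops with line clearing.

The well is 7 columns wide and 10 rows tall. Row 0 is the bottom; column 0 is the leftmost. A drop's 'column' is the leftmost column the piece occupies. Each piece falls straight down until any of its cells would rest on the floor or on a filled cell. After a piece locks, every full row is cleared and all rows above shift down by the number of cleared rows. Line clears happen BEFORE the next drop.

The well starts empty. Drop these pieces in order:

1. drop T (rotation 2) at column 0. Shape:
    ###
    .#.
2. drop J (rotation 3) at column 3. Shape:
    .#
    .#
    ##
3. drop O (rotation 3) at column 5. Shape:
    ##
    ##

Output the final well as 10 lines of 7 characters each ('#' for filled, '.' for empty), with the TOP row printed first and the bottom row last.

Answer: .......
.......
.......
.......
.......
.......
.......
....#..
###.###
.#.####

Derivation:
Drop 1: T rot2 at col 0 lands with bottom-row=0; cleared 0 line(s) (total 0); column heights now [2 2 2 0 0 0 0], max=2
Drop 2: J rot3 at col 3 lands with bottom-row=0; cleared 0 line(s) (total 0); column heights now [2 2 2 1 3 0 0], max=3
Drop 3: O rot3 at col 5 lands with bottom-row=0; cleared 0 line(s) (total 0); column heights now [2 2 2 1 3 2 2], max=3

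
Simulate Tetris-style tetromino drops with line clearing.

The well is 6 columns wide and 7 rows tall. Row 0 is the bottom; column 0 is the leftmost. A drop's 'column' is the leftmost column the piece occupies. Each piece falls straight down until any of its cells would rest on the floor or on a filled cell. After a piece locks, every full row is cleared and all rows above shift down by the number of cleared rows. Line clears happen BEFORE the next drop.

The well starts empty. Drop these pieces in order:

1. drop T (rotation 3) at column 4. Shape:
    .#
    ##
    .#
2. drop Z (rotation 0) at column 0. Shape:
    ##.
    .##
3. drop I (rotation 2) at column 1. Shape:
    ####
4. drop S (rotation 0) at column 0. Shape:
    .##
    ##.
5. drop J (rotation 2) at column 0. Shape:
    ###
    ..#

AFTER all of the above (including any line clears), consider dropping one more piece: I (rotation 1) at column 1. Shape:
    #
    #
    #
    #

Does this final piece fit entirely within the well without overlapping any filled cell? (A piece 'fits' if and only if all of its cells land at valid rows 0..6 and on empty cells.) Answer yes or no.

Drop 1: T rot3 at col 4 lands with bottom-row=0; cleared 0 line(s) (total 0); column heights now [0 0 0 0 2 3], max=3
Drop 2: Z rot0 at col 0 lands with bottom-row=0; cleared 0 line(s) (total 0); column heights now [2 2 1 0 2 3], max=3
Drop 3: I rot2 at col 1 lands with bottom-row=2; cleared 0 line(s) (total 0); column heights now [2 3 3 3 3 3], max=3
Drop 4: S rot0 at col 0 lands with bottom-row=3; cleared 0 line(s) (total 0); column heights now [4 5 5 3 3 3], max=5
Drop 5: J rot2 at col 0 lands with bottom-row=5; cleared 0 line(s) (total 0); column heights now [7 7 7 3 3 3], max=7
Test piece I rot1 at col 1 (width 1): heights before test = [7 7 7 3 3 3]; fits = False

Answer: no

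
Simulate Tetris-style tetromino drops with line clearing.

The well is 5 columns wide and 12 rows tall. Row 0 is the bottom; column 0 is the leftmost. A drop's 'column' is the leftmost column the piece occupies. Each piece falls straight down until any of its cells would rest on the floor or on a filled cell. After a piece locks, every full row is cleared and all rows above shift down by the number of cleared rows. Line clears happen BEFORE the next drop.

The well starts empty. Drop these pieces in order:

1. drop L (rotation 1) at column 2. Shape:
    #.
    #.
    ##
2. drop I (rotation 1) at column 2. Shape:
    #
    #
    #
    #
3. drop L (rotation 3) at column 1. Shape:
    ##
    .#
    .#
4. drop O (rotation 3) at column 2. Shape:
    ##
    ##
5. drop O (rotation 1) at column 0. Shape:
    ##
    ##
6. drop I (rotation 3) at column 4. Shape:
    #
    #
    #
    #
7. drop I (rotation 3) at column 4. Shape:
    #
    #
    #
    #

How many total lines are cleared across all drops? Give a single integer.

Drop 1: L rot1 at col 2 lands with bottom-row=0; cleared 0 line(s) (total 0); column heights now [0 0 3 1 0], max=3
Drop 2: I rot1 at col 2 lands with bottom-row=3; cleared 0 line(s) (total 0); column heights now [0 0 7 1 0], max=7
Drop 3: L rot3 at col 1 lands with bottom-row=7; cleared 0 line(s) (total 0); column heights now [0 10 10 1 0], max=10
Drop 4: O rot3 at col 2 lands with bottom-row=10; cleared 0 line(s) (total 0); column heights now [0 10 12 12 0], max=12
Drop 5: O rot1 at col 0 lands with bottom-row=10; cleared 0 line(s) (total 0); column heights now [12 12 12 12 0], max=12
Drop 6: I rot3 at col 4 lands with bottom-row=0; cleared 0 line(s) (total 0); column heights now [12 12 12 12 4], max=12
Drop 7: I rot3 at col 4 lands with bottom-row=4; cleared 0 line(s) (total 0); column heights now [12 12 12 12 8], max=12

Answer: 0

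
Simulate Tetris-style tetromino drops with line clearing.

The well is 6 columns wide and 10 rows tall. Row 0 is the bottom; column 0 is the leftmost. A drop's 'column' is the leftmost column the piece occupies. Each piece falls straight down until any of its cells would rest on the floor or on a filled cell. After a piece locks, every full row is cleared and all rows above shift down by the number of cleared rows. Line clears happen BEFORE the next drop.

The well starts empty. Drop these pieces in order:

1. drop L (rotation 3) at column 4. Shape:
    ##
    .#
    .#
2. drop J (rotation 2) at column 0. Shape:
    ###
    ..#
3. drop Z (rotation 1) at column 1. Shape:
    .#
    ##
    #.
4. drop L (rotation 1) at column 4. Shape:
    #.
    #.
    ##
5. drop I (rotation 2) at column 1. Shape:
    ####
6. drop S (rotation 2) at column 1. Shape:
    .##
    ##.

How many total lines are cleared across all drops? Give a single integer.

Answer: 0

Derivation:
Drop 1: L rot3 at col 4 lands with bottom-row=0; cleared 0 line(s) (total 0); column heights now [0 0 0 0 3 3], max=3
Drop 2: J rot2 at col 0 lands with bottom-row=0; cleared 0 line(s) (total 0); column heights now [2 2 2 0 3 3], max=3
Drop 3: Z rot1 at col 1 lands with bottom-row=2; cleared 0 line(s) (total 0); column heights now [2 4 5 0 3 3], max=5
Drop 4: L rot1 at col 4 lands with bottom-row=3; cleared 0 line(s) (total 0); column heights now [2 4 5 0 6 4], max=6
Drop 5: I rot2 at col 1 lands with bottom-row=6; cleared 0 line(s) (total 0); column heights now [2 7 7 7 7 4], max=7
Drop 6: S rot2 at col 1 lands with bottom-row=7; cleared 0 line(s) (total 0); column heights now [2 8 9 9 7 4], max=9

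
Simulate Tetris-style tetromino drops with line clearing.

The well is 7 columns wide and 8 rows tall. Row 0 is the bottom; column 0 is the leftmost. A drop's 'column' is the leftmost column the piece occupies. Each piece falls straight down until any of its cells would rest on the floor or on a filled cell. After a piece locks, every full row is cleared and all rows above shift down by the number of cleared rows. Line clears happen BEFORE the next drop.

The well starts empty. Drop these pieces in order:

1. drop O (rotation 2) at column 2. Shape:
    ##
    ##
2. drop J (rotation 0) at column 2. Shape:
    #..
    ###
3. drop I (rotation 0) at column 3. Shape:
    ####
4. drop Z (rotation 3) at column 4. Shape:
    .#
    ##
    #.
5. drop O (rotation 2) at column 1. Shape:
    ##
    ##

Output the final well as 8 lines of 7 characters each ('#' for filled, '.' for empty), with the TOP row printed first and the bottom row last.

Drop 1: O rot2 at col 2 lands with bottom-row=0; cleared 0 line(s) (total 0); column heights now [0 0 2 2 0 0 0], max=2
Drop 2: J rot0 at col 2 lands with bottom-row=2; cleared 0 line(s) (total 0); column heights now [0 0 4 3 3 0 0], max=4
Drop 3: I rot0 at col 3 lands with bottom-row=3; cleared 0 line(s) (total 0); column heights now [0 0 4 4 4 4 4], max=4
Drop 4: Z rot3 at col 4 lands with bottom-row=4; cleared 0 line(s) (total 0); column heights now [0 0 4 4 6 7 4], max=7
Drop 5: O rot2 at col 1 lands with bottom-row=4; cleared 0 line(s) (total 0); column heights now [0 6 6 4 6 7 4], max=7

Answer: .......
.....#.
.##.##.
.##.#..
..#####
..###..
..##...
..##...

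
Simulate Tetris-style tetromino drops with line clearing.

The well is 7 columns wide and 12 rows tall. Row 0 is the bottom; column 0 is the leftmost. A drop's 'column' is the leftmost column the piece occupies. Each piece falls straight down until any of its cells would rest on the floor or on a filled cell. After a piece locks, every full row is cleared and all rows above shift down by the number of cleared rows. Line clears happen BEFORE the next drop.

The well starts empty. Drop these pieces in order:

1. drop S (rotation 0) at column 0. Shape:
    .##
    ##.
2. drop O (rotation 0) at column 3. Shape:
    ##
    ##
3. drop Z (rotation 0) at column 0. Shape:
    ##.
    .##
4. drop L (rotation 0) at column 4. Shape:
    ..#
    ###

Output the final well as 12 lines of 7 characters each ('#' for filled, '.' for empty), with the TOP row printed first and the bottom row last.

Drop 1: S rot0 at col 0 lands with bottom-row=0; cleared 0 line(s) (total 0); column heights now [1 2 2 0 0 0 0], max=2
Drop 2: O rot0 at col 3 lands with bottom-row=0; cleared 0 line(s) (total 0); column heights now [1 2 2 2 2 0 0], max=2
Drop 3: Z rot0 at col 0 lands with bottom-row=2; cleared 0 line(s) (total 0); column heights now [4 4 3 2 2 0 0], max=4
Drop 4: L rot0 at col 4 lands with bottom-row=2; cleared 0 line(s) (total 0); column heights now [4 4 3 2 3 3 4], max=4

Answer: .......
.......
.......
.......
.......
.......
.......
.......
##....#
.##.###
.####..
##.##..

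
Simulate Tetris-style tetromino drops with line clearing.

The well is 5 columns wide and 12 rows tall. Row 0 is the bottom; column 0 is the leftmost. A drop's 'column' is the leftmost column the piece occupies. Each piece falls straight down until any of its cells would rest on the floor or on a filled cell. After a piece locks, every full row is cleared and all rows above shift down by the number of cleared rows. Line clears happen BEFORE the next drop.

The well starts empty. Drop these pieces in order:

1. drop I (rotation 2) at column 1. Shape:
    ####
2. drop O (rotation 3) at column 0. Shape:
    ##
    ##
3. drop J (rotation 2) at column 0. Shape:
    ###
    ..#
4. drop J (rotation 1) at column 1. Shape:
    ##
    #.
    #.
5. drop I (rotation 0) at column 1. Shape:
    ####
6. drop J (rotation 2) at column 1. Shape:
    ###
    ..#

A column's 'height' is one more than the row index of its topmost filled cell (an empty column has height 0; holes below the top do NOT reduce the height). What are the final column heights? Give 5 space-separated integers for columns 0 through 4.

Drop 1: I rot2 at col 1 lands with bottom-row=0; cleared 0 line(s) (total 0); column heights now [0 1 1 1 1], max=1
Drop 2: O rot3 at col 0 lands with bottom-row=1; cleared 0 line(s) (total 0); column heights now [3 3 1 1 1], max=3
Drop 3: J rot2 at col 0 lands with bottom-row=2; cleared 0 line(s) (total 0); column heights now [4 4 4 1 1], max=4
Drop 4: J rot1 at col 1 lands with bottom-row=4; cleared 0 line(s) (total 0); column heights now [4 7 7 1 1], max=7
Drop 5: I rot0 at col 1 lands with bottom-row=7; cleared 0 line(s) (total 0); column heights now [4 8 8 8 8], max=8
Drop 6: J rot2 at col 1 lands with bottom-row=8; cleared 0 line(s) (total 0); column heights now [4 10 10 10 8], max=10

Answer: 4 10 10 10 8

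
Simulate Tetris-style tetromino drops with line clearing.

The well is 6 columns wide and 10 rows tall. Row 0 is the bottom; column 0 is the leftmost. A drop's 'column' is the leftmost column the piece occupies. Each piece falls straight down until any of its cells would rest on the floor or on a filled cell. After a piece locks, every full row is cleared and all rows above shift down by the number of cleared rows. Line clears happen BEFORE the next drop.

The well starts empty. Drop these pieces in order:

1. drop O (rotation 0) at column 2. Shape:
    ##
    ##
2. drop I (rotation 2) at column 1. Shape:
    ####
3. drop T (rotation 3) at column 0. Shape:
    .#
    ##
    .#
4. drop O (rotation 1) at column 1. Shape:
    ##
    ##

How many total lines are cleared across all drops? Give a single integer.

Answer: 0

Derivation:
Drop 1: O rot0 at col 2 lands with bottom-row=0; cleared 0 line(s) (total 0); column heights now [0 0 2 2 0 0], max=2
Drop 2: I rot2 at col 1 lands with bottom-row=2; cleared 0 line(s) (total 0); column heights now [0 3 3 3 3 0], max=3
Drop 3: T rot3 at col 0 lands with bottom-row=3; cleared 0 line(s) (total 0); column heights now [5 6 3 3 3 0], max=6
Drop 4: O rot1 at col 1 lands with bottom-row=6; cleared 0 line(s) (total 0); column heights now [5 8 8 3 3 0], max=8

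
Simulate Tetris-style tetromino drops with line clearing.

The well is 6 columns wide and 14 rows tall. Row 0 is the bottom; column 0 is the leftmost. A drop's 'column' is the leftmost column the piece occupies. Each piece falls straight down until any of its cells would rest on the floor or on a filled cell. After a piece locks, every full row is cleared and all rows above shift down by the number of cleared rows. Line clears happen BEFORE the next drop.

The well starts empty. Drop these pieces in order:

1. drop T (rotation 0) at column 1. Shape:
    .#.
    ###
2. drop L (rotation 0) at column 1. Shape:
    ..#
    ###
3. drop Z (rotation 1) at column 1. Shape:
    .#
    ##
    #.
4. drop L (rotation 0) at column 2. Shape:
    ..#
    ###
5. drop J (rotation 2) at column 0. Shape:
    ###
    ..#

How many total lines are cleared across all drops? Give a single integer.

Answer: 0

Derivation:
Drop 1: T rot0 at col 1 lands with bottom-row=0; cleared 0 line(s) (total 0); column heights now [0 1 2 1 0 0], max=2
Drop 2: L rot0 at col 1 lands with bottom-row=2; cleared 0 line(s) (total 0); column heights now [0 3 3 4 0 0], max=4
Drop 3: Z rot1 at col 1 lands with bottom-row=3; cleared 0 line(s) (total 0); column heights now [0 5 6 4 0 0], max=6
Drop 4: L rot0 at col 2 lands with bottom-row=6; cleared 0 line(s) (total 0); column heights now [0 5 7 7 8 0], max=8
Drop 5: J rot2 at col 0 lands with bottom-row=7; cleared 0 line(s) (total 0); column heights now [9 9 9 7 8 0], max=9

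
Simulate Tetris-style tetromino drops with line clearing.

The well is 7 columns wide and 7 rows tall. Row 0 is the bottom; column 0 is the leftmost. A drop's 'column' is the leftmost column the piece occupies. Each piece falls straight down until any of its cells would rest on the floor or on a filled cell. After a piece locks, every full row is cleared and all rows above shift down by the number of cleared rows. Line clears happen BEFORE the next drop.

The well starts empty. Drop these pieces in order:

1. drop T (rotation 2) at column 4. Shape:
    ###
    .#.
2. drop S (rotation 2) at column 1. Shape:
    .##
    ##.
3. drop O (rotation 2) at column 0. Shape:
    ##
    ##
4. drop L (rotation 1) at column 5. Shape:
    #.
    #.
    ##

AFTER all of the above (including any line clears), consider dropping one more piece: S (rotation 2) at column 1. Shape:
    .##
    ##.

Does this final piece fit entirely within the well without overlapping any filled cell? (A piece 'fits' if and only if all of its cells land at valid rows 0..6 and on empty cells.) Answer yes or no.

Answer: yes

Derivation:
Drop 1: T rot2 at col 4 lands with bottom-row=0; cleared 0 line(s) (total 0); column heights now [0 0 0 0 2 2 2], max=2
Drop 2: S rot2 at col 1 lands with bottom-row=0; cleared 0 line(s) (total 0); column heights now [0 1 2 2 2 2 2], max=2
Drop 3: O rot2 at col 0 lands with bottom-row=1; cleared 1 line(s) (total 1); column heights now [2 2 1 0 0 1 0], max=2
Drop 4: L rot1 at col 5 lands with bottom-row=1; cleared 0 line(s) (total 1); column heights now [2 2 1 0 0 4 2], max=4
Test piece S rot2 at col 1 (width 3): heights before test = [2 2 1 0 0 4 2]; fits = True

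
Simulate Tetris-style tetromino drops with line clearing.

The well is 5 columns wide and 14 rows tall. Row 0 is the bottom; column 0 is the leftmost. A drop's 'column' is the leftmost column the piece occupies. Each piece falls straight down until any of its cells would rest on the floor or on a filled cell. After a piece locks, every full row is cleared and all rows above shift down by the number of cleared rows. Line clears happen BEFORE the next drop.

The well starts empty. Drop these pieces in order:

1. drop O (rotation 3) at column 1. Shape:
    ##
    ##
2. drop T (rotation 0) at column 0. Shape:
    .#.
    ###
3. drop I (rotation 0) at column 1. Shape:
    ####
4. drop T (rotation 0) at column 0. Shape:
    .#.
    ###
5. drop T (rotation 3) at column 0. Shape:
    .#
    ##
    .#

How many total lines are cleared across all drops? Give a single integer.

Answer: 0

Derivation:
Drop 1: O rot3 at col 1 lands with bottom-row=0; cleared 0 line(s) (total 0); column heights now [0 2 2 0 0], max=2
Drop 2: T rot0 at col 0 lands with bottom-row=2; cleared 0 line(s) (total 0); column heights now [3 4 3 0 0], max=4
Drop 3: I rot0 at col 1 lands with bottom-row=4; cleared 0 line(s) (total 0); column heights now [3 5 5 5 5], max=5
Drop 4: T rot0 at col 0 lands with bottom-row=5; cleared 0 line(s) (total 0); column heights now [6 7 6 5 5], max=7
Drop 5: T rot3 at col 0 lands with bottom-row=7; cleared 0 line(s) (total 0); column heights now [9 10 6 5 5], max=10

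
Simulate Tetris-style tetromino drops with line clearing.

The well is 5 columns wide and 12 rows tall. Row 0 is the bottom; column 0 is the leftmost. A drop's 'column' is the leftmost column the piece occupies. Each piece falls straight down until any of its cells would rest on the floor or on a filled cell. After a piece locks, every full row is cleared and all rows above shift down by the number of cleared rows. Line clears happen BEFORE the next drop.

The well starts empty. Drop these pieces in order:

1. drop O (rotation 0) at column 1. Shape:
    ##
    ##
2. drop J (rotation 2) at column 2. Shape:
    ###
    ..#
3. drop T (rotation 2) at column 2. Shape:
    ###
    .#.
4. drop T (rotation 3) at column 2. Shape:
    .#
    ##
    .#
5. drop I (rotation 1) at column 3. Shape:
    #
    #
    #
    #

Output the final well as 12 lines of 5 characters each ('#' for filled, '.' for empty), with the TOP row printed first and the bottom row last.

Drop 1: O rot0 at col 1 lands with bottom-row=0; cleared 0 line(s) (total 0); column heights now [0 2 2 0 0], max=2
Drop 2: J rot2 at col 2 lands with bottom-row=1; cleared 0 line(s) (total 0); column heights now [0 2 3 3 3], max=3
Drop 3: T rot2 at col 2 lands with bottom-row=3; cleared 0 line(s) (total 0); column heights now [0 2 5 5 5], max=5
Drop 4: T rot3 at col 2 lands with bottom-row=5; cleared 0 line(s) (total 0); column heights now [0 2 7 8 5], max=8
Drop 5: I rot1 at col 3 lands with bottom-row=8; cleared 0 line(s) (total 0); column heights now [0 2 7 12 5], max=12

Answer: ...#.
...#.
...#.
...#.
...#.
..##.
...#.
..###
...#.
..###
.##.#
.##..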